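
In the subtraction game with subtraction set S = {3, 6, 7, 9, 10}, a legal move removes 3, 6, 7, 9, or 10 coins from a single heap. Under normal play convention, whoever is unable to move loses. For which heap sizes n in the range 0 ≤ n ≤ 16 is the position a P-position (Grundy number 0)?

n :  0  1  2  3  4  5  6  7  8  9 10 11 12 13 14 15 16
G :  0  0  0  1  1  1  2  2  2  3  3  3  4  0  0  0  1
P-positions are exactly the n with G(n) = 0.

0, 1, 2, 13, 14, 15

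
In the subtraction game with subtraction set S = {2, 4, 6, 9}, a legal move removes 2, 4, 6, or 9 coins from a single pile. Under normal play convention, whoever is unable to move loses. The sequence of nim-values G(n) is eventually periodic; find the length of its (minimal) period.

n :  0  1  2  3  4  5  6  7  8  9 10 11 12 13 14 15 16 17 18 19 20 21 22 23 24 25 26 27 28
G :  0  0  1  1  2  2  3  3  0  4  1  0  2  1  3  2  0  3  1  0  2  1  3  2  0  3  1  0  2
From n = 10 onward G(n+8) = G(n); since this holds over max(S) = 9 consecutive positions the period is 8 (pre-period 10).

8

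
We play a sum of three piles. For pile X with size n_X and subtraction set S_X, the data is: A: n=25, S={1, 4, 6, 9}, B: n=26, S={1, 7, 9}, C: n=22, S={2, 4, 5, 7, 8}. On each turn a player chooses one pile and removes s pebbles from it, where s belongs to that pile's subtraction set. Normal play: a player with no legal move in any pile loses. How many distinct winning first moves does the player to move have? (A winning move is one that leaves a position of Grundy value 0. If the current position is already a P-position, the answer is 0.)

6

Pile A, S = {1, 4, 6, 9}:
n :  0  1  2  3  4  5  6  7  8  9 10 11 12 13 14 15 16 17 18 19 20 21 22 23 24 25
G :  0  1  0  1  2  0  1  0  1  2  0  1  0  1  2  0  1  0  1  2  0  1  0  1  2  0
G_A(25) = 0.
Pile B, S = {1, 7, 9}:
G(0) = 0
G(1) = mex{0} = 1
G(2) = mex{1} = 0
G(3) = mex{0} = 1
G(4) = mex{1} = 0
G(5) = mex{0} = 1
G(6) = mex{1} = 0
G(7) = mex{0,0} = 1
G(8) = mex{1,1} = 0
G(9) = mex{0,0,0} = 1
G(10) = mex{1,1,1} = 0
G(11) = mex{0,0,0} = 1
G(12) = mex{1,1,1} = 0
G(13) = mex{0,0,0} = 1
G(14) = mex{1,1,1} = 0
G(15) = mex{0,0,0} = 1
G(16) = mex{1,1,1} = 0
G(17) = mex{0,0,0} = 1
G(18) = mex{1,1,1} = 0
G(19) = mex{0,0,0} = 1
G(20) = mex{1,1,1} = 0
G(21) = mex{0,0,0} = 1
G(22) = mex{1,1,1} = 0
G(23) = mex{0,0,0} = 1
G(24) = mex{1,1,1} = 0
G(25) = mex{0,0,0} = 1
G(26) = mex{1,1,1} = 0
G_B(26) = 0.
Pile C, S = {2, 4, 5, 7, 8}:
G(0) = 0
G(1) = mex{} = 0
G(2) = mex{0} = 1
G(3) = mex{0} = 1
G(4) = mex{1,0} = 2
G(5) = mex{1,0,0} = 2
G(6) = mex{2,1,0} = 3
G(7) = mex{2,1,1,0} = 3
G(8) = mex{3,2,1,0,0} = 4
G(9) = mex{3,2,2,1,0} = 4
G(10) = mex{4,3,2,1,1} = 0
G(11) = mex{4,3,3,2,1} = 0
G(12) = mex{0,4,3,2,2} = 1
G(13) = mex{0,4,4,3,2} = 1
G(14) = mex{1,0,4,3,3} = 2
G(15) = mex{1,0,0,4,3} = 2
G(16) = mex{2,1,0,4,4} = 3
G(17) = mex{2,1,1,0,4} = 3
G(18) = mex{3,2,1,0,0} = 4
G(19) = mex{3,2,2,1,0} = 4
G(20) = mex{4,3,2,1,1} = 0
G(21) = mex{4,3,3,2,1} = 0
G(22) = mex{0,4,3,2,2} = 1
G_C(22) = 1.
Combined Grundy value = 0 ⊕ 0 ⊕ 1 = 1.
A winning move leaves total XOR = 0, i.e. changes one component's Grundy value g to g ⊕ X where X is the current total.
Pile A: need g' = 0⊕1 = 1. Options: 25−1→G=2, 25−4→G=1, 25−6→G=2, 25−9→G=1. Hits: 2.
Pile B: need g' = 0⊕1 = 1. Options: 26−1→G=1, 26−7→G=1, 26−9→G=1. Hits: 3.
Pile C: need g' = 1⊕1 = 0. Options: 22−2→G=0, 22−4→G=4, 22−5→G=3, 22−7→G=2, 22−8→G=2. Hits: 1.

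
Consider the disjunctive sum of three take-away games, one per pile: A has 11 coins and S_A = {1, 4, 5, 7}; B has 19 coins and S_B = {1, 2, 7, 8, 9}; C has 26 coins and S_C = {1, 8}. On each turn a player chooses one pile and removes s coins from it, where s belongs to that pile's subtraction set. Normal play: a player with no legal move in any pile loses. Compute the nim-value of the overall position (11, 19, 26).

Pile A, S = {1, 4, 5, 7}:
n :  0  1  2  3  4  5  6  7  8  9 10 11
G :  0  1  0  1  2  3  2  3  0  1  0  1
G_A(11) = 1.
Pile B, S = {1, 2, 7, 8, 9}:
G(0) = 0
G(1) = mex{0} = 1
G(2) = mex{1,0} = 2
G(3) = mex{2,1} = 0
G(4) = mex{0,2} = 1
G(5) = mex{1,0} = 2
G(6) = mex{2,1} = 0
G(7) = mex{0,2,0} = 1
G(8) = mex{1,0,1,0} = 2
G(9) = mex{2,1,2,1,0} = 3
G(10) = mex{3,2,0,2,1} = 4
G(11) = mex{4,3,1,0,2} = 5
G(12) = mex{5,4,2,1,0} = 3
G(13) = mex{3,5,0,2,1} = 4
G(14) = mex{4,3,1,0,2} = 5
G(15) = mex{5,4,2,1,0} = 3
G(16) = mex{3,5,3,2,1} = 0
G(17) = mex{0,3,4,3,2} = 1
G(18) = mex{1,0,5,4,3} = 2
G(19) = mex{2,1,3,5,4} = 0
G_B(19) = 0.
Pile C, S = {1, 8}:
G(0) = 0
G(1) = mex{0} = 1
G(2) = mex{1} = 0
G(3) = mex{0} = 1
G(4) = mex{1} = 0
G(5) = mex{0} = 1
G(6) = mex{1} = 0
G(7) = mex{0} = 1
G(8) = mex{1,0} = 2
G(9) = mex{2,1} = 0
G(10) = mex{0,0} = 1
G(11) = mex{1,1} = 0
G(12) = mex{0,0} = 1
G(13) = mex{1,1} = 0
G(14) = mex{0,0} = 1
G(15) = mex{1,1} = 0
G(16) = mex{0,2} = 1
G(17) = mex{1,0} = 2
G(18) = mex{2,1} = 0
G(19) = mex{0,0} = 1
G(20) = mex{1,1} = 0
G(21) = mex{0,0} = 1
G(22) = mex{1,1} = 0
G(23) = mex{0,0} = 1
G(24) = mex{1,1} = 0
G(25) = mex{0,2} = 1
G(26) = mex{1,0} = 2
G_C(26) = 2.
Combined Grundy value = 1 ⊕ 0 ⊕ 2 = 3.

3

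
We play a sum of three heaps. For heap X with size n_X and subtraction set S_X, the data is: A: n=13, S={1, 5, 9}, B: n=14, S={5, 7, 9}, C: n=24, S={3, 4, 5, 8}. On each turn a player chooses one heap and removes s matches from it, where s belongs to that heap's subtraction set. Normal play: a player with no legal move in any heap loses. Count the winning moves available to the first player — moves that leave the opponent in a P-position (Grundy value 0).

Heap A, S = {1, 5, 9}:
G(0) = 0
G(1) = mex{0} = 1
G(2) = mex{1} = 0
G(3) = mex{0} = 1
G(4) = mex{1} = 0
G(5) = mex{0,0} = 1
G(6) = mex{1,1} = 0
G(7) = mex{0,0} = 1
G(8) = mex{1,1} = 0
G(9) = mex{0,0,0} = 1
G(10) = mex{1,1,1} = 0
G(11) = mex{0,0,0} = 1
G(12) = mex{1,1,1} = 0
G(13) = mex{0,0,0} = 1
G_A(13) = 1.
Heap B, S = {5, 7, 9}:
n :  0  1  2  3  4  5  6  7  8  9 10 11 12 13 14
G :  0  0  0  0  0  1  1  1  1  1  2  2  2  2  0
G_B(14) = 0.
Heap C, S = {3, 4, 5, 8}:
n :  0  1  2  3  4  5  6  7  8  9 10 11 12 13 14 15 16 17 18 19 20 21 22 23 24
G :  0  0  0  1  1  1  2  2  2  3  3  0  0  0  1  1  1  2  2  2  3  3  0  0  0
G_C(24) = 0.
Combined Grundy value = 1 ⊕ 0 ⊕ 0 = 1.
A winning move leaves total XOR = 0, i.e. changes one component's Grundy value g to g ⊕ X where X is the current total.
Heap A: need g' = 1⊕1 = 0. Options: 13−1→G=0, 13−5→G=0, 13−9→G=0. Hits: 3.
Heap B: need g' = 0⊕1 = 1. Options: 14−5→G=1, 14−7→G=1, 14−9→G=1. Hits: 3.
Heap C: need g' = 0⊕1 = 1. Options: 24−3→G=3, 24−4→G=3, 24−5→G=2, 24−8→G=1. Hits: 1.

7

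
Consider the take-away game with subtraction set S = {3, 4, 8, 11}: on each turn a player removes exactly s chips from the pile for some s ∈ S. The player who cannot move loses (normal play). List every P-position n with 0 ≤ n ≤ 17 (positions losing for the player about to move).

G(0) = 0
G(1) = mex{} = 0
G(2) = mex{} = 0
G(3) = mex{0} = 1
G(4) = mex{0,0} = 1
G(5) = mex{0,0} = 1
G(6) = mex{1,0} = 2
G(7) = mex{1,1} = 0
G(8) = mex{1,1,0} = 2
G(9) = mex{2,1,0} = 3
G(10) = mex{0,2,0} = 1
G(11) = mex{2,0,1,0} = 3
G(12) = mex{3,2,1,0} = 4
G(13) = mex{1,3,1,0} = 2
G(14) = mex{3,1,2,1} = 0
G(15) = mex{4,3,0,1} = 2
G(16) = mex{2,4,2,1} = 0
G(17) = mex{0,2,3,2} = 1
P-positions are exactly the n with G(n) = 0.

0, 1, 2, 7, 14, 16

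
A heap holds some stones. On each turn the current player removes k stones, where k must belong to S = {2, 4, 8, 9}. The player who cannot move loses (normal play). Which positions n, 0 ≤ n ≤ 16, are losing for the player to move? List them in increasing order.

0, 1, 6, 7, 12, 13

n :  0  1  2  3  4  5  6  7  8  9 10 11 12 13 14 15 16
G :  0  0  1  1  2  2  0  0  1  1  2  2  0  0  1  1  2
P-positions are exactly the n with G(n) = 0.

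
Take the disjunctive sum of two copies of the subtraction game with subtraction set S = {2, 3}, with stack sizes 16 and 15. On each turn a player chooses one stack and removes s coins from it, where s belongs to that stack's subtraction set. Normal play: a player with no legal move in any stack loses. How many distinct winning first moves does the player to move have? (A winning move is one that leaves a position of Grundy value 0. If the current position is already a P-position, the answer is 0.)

0

All stacks use S = {2, 3}:
n :  0  1  2  3  4  5  6  7  8  9 10 11 12 13 14 15 16
G :  0  0  1  1  2  0  0  1  1  2  0  0  1  1  2  0  0
Stack A: G(16) = 0.
Stack B: G(15) = 0.
Combined Grundy value = 0 ⊕ 0 = 0.
A winning move leaves total XOR = 0, i.e. changes one component's Grundy value g to g ⊕ X where X is the current total.
Stack A: target g' = 0⊕0 = 0, but every legal move changes the Grundy value (mex property), so 0 moves.
Stack B: target g' = 0⊕0 = 0, but every legal move changes the Grundy value (mex property), so 0 moves.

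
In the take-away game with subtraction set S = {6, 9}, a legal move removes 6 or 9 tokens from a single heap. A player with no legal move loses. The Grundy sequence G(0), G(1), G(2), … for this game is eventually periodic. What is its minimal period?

15

G(0) = 0
G(1) = mex{} = 0
G(2) = mex{} = 0
G(3) = mex{} = 0
G(4) = mex{} = 0
G(5) = mex{} = 0
G(6) = mex{0} = 1
G(7) = mex{0} = 1
G(8) = mex{0} = 1
G(9) = mex{0,0} = 1
G(10) = mex{0,0} = 1
G(11) = mex{0,0} = 1
G(12) = mex{1,0} = 2
G(13) = mex{1,0} = 2
G(14) = mex{1,0} = 2
G(15) = mex{1,1} = 0
G(16) = mex{1,1} = 0
G(17) = mex{1,1} = 0
G(18) = mex{2,1} = 0
G(19) = mex{2,1} = 0
G(20) = mex{2,1} = 0
G(21) = mex{0,2} = 1
G(22) = mex{0,2} = 1
G(23) = mex{0,2} = 1
G(24) = mex{0,0} = 1
G(25) = mex{0,0} = 1
G(26) = mex{0,0} = 1
G(27) = mex{1,0} = 2
G(28) = mex{1,0} = 2
G(29) = mex{1,0} = 2
G(30) = mex{1,1} = 0
G(31) = mex{1,1} = 0
G(n+15) = G(n) holds for n = 0,…,8 (a full window of length max(S) = 9), so the sequence is purely periodic with period 15.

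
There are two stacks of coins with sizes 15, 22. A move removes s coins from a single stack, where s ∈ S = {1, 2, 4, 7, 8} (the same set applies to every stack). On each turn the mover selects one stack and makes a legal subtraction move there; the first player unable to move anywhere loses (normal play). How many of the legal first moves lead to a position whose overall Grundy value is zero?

All stacks use S = {1, 2, 4, 7, 8}:
G(0) = 0
G(1) = mex{0} = 1
G(2) = mex{1,0} = 2
G(3) = mex{2,1} = 0
G(4) = mex{0,2,0} = 1
G(5) = mex{1,0,1} = 2
G(6) = mex{2,1,2} = 0
G(7) = mex{0,2,0,0} = 1
G(8) = mex{1,0,1,1,0} = 2
G(9) = mex{2,1,2,2,1} = 0
G(10) = mex{0,2,0,0,2} = 1
G(11) = mex{1,0,1,1,0} = 2
G(12) = mex{2,1,2,2,1} = 0
G(13) = mex{0,2,0,0,2} = 1
G(14) = mex{1,0,1,1,0} = 2
G(15) = mex{2,1,2,2,1} = 0
G(16) = mex{0,2,0,0,2} = 1
G(17) = mex{1,0,1,1,0} = 2
G(18) = mex{2,1,2,2,1} = 0
G(19) = mex{0,2,0,0,2} = 1
G(20) = mex{1,0,1,1,0} = 2
G(21) = mex{2,1,2,2,1} = 0
G(22) = mex{0,2,0,0,2} = 1
Stack A: G(15) = 0.
Stack B: G(22) = 1.
Combined Grundy value = 0 ⊕ 1 = 1.
A winning move leaves total XOR = 0, i.e. changes one component's Grundy value g to g ⊕ X where X is the current total.
Stack A: need g' = 0⊕1 = 1. Options: 15−1→G=2, 15−2→G=1, 15−4→G=2, 15−7→G=2, 15−8→G=1. Hits: 2.
Stack B: need g' = 1⊕1 = 0. Options: 22−1→G=0, 22−2→G=2, 22−4→G=0, 22−7→G=0, 22−8→G=2. Hits: 3.

5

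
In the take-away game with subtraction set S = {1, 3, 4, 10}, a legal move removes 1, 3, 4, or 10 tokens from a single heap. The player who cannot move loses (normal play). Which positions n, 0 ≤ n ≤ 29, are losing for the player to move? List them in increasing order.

0, 2, 7, 9, 14, 16, 21, 23, 28

G(0) = 0
G(1) = mex{0} = 1
G(2) = mex{1} = 0
G(3) = mex{0,0} = 1
G(4) = mex{1,1,0} = 2
G(5) = mex{2,0,1} = 3
G(6) = mex{3,1,0} = 2
G(7) = mex{2,2,1} = 0
G(8) = mex{0,3,2} = 1
G(9) = mex{1,2,3} = 0
G(10) = mex{0,0,2,0} = 1
G(11) = mex{1,1,0,1} = 2
G(12) = mex{2,0,1,0} = 3
G(13) = mex{3,1,0,1} = 2
G(14) = mex{2,2,1,2} = 0
G(15) = mex{0,3,2,3} = 1
G(16) = mex{1,2,3,2} = 0
G(17) = mex{0,0,2,0} = 1
G(18) = mex{1,1,0,1} = 2
G(19) = mex{2,0,1,0} = 3
G(20) = mex{3,1,0,1} = 2
G(21) = mex{2,2,1,2} = 0
G(22) = mex{0,3,2,3} = 1
G(23) = mex{1,2,3,2} = 0
G(24) = mex{0,0,2,0} = 1
G(25) = mex{1,1,0,1} = 2
G(26) = mex{2,0,1,0} = 3
G(27) = mex{3,1,0,1} = 2
G(28) = mex{2,2,1,2} = 0
G(29) = mex{0,3,2,3} = 1
P-positions are exactly the n with G(n) = 0.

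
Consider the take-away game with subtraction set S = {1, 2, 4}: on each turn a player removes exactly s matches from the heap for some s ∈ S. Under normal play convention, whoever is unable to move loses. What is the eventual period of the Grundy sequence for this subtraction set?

3

n :  0  1  2  3  4  5  6  7  8  9 10 11 12 13 14
G :  0  1  2  0  1  2  0  1  2  0  1  2  0  1  2
G(n+3) = G(n) holds for n = 0,…,3 (a full window of length max(S) = 4), so the sequence is purely periodic with period 3.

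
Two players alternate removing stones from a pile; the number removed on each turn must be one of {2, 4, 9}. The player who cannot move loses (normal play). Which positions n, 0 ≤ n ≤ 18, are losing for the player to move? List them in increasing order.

0, 1, 6, 7, 12, 13, 18

G(0) = 0
G(1) = mex{} = 0
G(2) = mex{0} = 1
G(3) = mex{0} = 1
G(4) = mex{1,0} = 2
G(5) = mex{1,0} = 2
G(6) = mex{2,1} = 0
G(7) = mex{2,1} = 0
G(8) = mex{0,2} = 1
G(9) = mex{0,2,0} = 1
G(10) = mex{1,0,0} = 2
G(11) = mex{1,0,1} = 2
G(12) = mex{2,1,1} = 0
G(13) = mex{2,1,2} = 0
G(14) = mex{0,2,2} = 1
G(15) = mex{0,2,0} = 1
G(16) = mex{1,0,0} = 2
G(17) = mex{1,0,1} = 2
G(18) = mex{2,1,1} = 0
P-positions are exactly the n with G(n) = 0.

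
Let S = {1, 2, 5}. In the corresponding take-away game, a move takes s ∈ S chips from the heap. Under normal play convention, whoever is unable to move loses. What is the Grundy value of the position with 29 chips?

n :  0  1  2  3  4  5  6  7  8  9 10 11 12 13 14 15 16 17 18 19 20 21 22 23 24 25 26 27 28 29
G :  0  1  2  0  1  2  0  1  2  0  1  2  0  1  2  0  1  2  0  1  2  0  1  2  0  1  2  0  1  2

2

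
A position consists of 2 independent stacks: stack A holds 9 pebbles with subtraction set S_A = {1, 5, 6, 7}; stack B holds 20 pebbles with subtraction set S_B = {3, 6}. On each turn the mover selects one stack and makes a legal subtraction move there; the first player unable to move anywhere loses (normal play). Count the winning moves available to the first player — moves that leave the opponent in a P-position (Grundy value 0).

2

Stack A, S = {1, 5, 6, 7}:
n : 0 1 2 3 4 5 6 7 8 9
G : 0 1 0 1 0 1 2 3 2 3
G_A(9) = 3.
Stack B, S = {3, 6}:
n :  0  1  2  3  4  5  6  7  8  9 10 11 12 13 14 15 16 17 18 19 20
G :  0  0  0  1  1  1  2  2  2  0  0  0  1  1  1  2  2  2  0  0  0
G_B(20) = 0.
Combined Grundy value = 3 ⊕ 0 = 3.
A winning move leaves total XOR = 0, i.e. changes one component's Grundy value g to g ⊕ X where X is the current total.
Stack A: need g' = 3⊕3 = 0. Options: 9−1→G=2, 9−5→G=0, 9−6→G=1, 9−7→G=0. Hits: 2.
Stack B: need g' = 0⊕3 = 3. Options: 20−3→G=2, 20−6→G=1. Hits: 0.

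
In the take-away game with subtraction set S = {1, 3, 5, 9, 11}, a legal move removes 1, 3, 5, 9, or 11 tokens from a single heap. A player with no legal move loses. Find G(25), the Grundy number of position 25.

1

G(0) = 0
G(1) = mex{0} = 1
G(2) = mex{1} = 0
G(3) = mex{0,0} = 1
G(4) = mex{1,1} = 0
G(5) = mex{0,0,0} = 1
G(6) = mex{1,1,1} = 0
G(7) = mex{0,0,0} = 1
G(8) = mex{1,1,1} = 0
G(9) = mex{0,0,0,0} = 1
G(10) = mex{1,1,1,1} = 0
G(11) = mex{0,0,0,0,0} = 1
G(12) = mex{1,1,1,1,1} = 0
G(13) = mex{0,0,0,0,0} = 1
G(14) = mex{1,1,1,1,1} = 0
G(15) = mex{0,0,0,0,0} = 1
G(16) = mex{1,1,1,1,1} = 0
G(17) = mex{0,0,0,0,0} = 1
G(18) = mex{1,1,1,1,1} = 0
G(19) = mex{0,0,0,0,0} = 1
G(20) = mex{1,1,1,1,1} = 0
G(21) = mex{0,0,0,0,0} = 1
G(22) = mex{1,1,1,1,1} = 0
G(23) = mex{0,0,0,0,0} = 1
G(24) = mex{1,1,1,1,1} = 0
G(25) = mex{0,0,0,0,0} = 1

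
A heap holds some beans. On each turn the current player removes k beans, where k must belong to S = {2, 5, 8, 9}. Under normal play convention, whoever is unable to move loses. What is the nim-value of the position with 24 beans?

0

G(0) = 0
G(1) = mex{} = 0
G(2) = mex{0} = 1
G(3) = mex{0} = 1
G(4) = mex{1} = 0
G(5) = mex{1,0} = 2
G(6) = mex{0,0} = 1
G(7) = mex{2,1} = 0
G(8) = mex{1,1,0} = 2
G(9) = mex{0,0,0,0} = 1
G(10) = mex{2,2,1,0} = 3
G(11) = mex{1,1,1,1} = 0
G(12) = mex{3,0,0,1} = 2
G(13) = mex{0,2,2,0} = 1
G(14) = mex{2,1,1,2} = 0
G(15) = mex{1,3,0,1} = 2
G(16) = mex{0,0,2,0} = 1
G(17) = mex{2,2,1,2} = 0
G(18) = mex{1,1,3,1} = 0
G(19) = mex{0,0,0,3} = 1
G(20) = mex{0,2,2,0} = 1
G(21) = mex{1,1,1,2} = 0
G(22) = mex{1,0,0,1} = 2
G(23) = mex{0,0,2,0} = 1
G(24) = mex{2,1,1,2} = 0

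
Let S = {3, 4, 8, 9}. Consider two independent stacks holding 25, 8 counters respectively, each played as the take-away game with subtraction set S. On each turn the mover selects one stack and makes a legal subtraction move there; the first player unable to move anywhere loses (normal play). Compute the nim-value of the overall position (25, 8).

All stacks use S = {3, 4, 8, 9}:
G(0) = 0
G(1) = mex{} = 0
G(2) = mex{} = 0
G(3) = mex{0} = 1
G(4) = mex{0,0} = 1
G(5) = mex{0,0} = 1
G(6) = mex{1,0} = 2
G(7) = mex{1,1} = 0
G(8) = mex{1,1,0} = 2
G(9) = mex{2,1,0,0} = 3
G(10) = mex{0,2,0,0} = 1
G(11) = mex{2,0,1,0} = 3
G(12) = mex{3,2,1,1} = 0
G(13) = mex{1,3,1,1} = 0
G(14) = mex{3,1,2,1} = 0
G(15) = mex{0,3,0,2} = 1
G(16) = mex{0,0,2,0} = 1
G(17) = mex{0,0,3,2} = 1
G(18) = mex{1,0,1,3} = 2
G(19) = mex{1,1,3,1} = 0
G(20) = mex{1,1,0,3} = 2
G(21) = mex{2,1,0,0} = 3
G(22) = mex{0,2,0,0} = 1
G(23) = mex{2,0,1,0} = 3
G(24) = mex{3,2,1,1} = 0
G(25) = mex{1,3,1,1} = 0
Stack A: G(25) = 0.
Stack B: G(8) = 2.
Combined Grundy value = 0 ⊕ 2 = 2.

2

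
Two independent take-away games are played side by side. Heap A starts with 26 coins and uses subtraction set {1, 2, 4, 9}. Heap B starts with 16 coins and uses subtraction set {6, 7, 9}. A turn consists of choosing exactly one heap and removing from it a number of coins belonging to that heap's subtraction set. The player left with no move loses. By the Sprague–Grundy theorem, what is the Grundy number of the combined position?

1

Heap A, S = {1, 2, 4, 9}:
n :  0  1  2  3  4  5  6  7  8  9 10 11 12 13 14 15 16 17 18 19 20 21 22 23 24 25 26
G :  0  1  2  0  1  2  0  1  2  3  4  0  1  2  0  1  2  0  1  2  3  4  0  1  2  0  1
G_A(26) = 1.
Heap B, S = {6, 7, 9}:
n :  0  1  2  3  4  5  6  7  8  9 10 11 12 13 14 15 16
G :  0  0  0  0  0  0  1  1  1  1  1  1  2  2  2  0  0
G_B(16) = 0.
Combined Grundy value = 1 ⊕ 0 = 1.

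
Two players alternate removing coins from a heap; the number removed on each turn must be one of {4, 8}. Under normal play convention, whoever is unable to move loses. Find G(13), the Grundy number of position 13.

n :  0  1  2  3  4  5  6  7  8  9 10 11 12 13
G :  0  0  0  0  1  1  1  1  2  2  2  2  0  0

0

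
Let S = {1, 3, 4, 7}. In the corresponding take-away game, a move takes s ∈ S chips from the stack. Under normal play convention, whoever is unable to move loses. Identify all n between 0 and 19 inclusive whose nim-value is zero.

0, 2, 8, 10, 16, 18

G(0) = 0
G(1) = mex{0} = 1
G(2) = mex{1} = 0
G(3) = mex{0,0} = 1
G(4) = mex{1,1,0} = 2
G(5) = mex{2,0,1} = 3
G(6) = mex{3,1,0} = 2
G(7) = mex{2,2,1,0} = 3
G(8) = mex{3,3,2,1} = 0
G(9) = mex{0,2,3,0} = 1
G(10) = mex{1,3,2,1} = 0
G(11) = mex{0,0,3,2} = 1
G(12) = mex{1,1,0,3} = 2
G(13) = mex{2,0,1,2} = 3
G(14) = mex{3,1,0,3} = 2
G(15) = mex{2,2,1,0} = 3
G(16) = mex{3,3,2,1} = 0
G(17) = mex{0,2,3,0} = 1
G(18) = mex{1,3,2,1} = 0
G(19) = mex{0,0,3,2} = 1
P-positions are exactly the n with G(n) = 0.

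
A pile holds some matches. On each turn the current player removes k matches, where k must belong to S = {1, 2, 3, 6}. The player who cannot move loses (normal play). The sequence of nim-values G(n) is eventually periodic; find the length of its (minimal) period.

4

G(0) = 0
G(1) = mex{0} = 1
G(2) = mex{1,0} = 2
G(3) = mex{2,1,0} = 3
G(4) = mex{3,2,1} = 0
G(5) = mex{0,3,2} = 1
G(6) = mex{1,0,3,0} = 2
G(7) = mex{2,1,0,1} = 3
G(8) = mex{3,2,1,2} = 0
G(9) = mex{0,3,2,3} = 1
G(10) = mex{1,0,3,0} = 2
G(11) = mex{2,1,0,1} = 3
G(12) = mex{3,2,1,2} = 0
G(13) = mex{0,3,2,3} = 1
G(14) = mex{1,0,3,0} = 2
G(n+4) = G(n) holds for n = 0,…,5 (a full window of length max(S) = 6), so the sequence is purely periodic with period 4.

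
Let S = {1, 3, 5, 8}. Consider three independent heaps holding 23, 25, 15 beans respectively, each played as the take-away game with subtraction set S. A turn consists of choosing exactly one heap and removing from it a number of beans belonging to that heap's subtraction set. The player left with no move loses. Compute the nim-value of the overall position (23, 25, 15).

0

All heaps use S = {1, 3, 5, 8}:
n :  0  1  2  3  4  5  6  7  8  9 10 11 12 13 14 15 16 17 18 19 20 21 22 23 24 25
G :  0  1  0  1  0  1  0  1  2  3  2  3  2  0  1  0  1  0  1  0  1  2  3  2  3  2
Heap A: G(23) = 2.
Heap B: G(25) = 2.
Heap C: G(15) = 0.
Combined Grundy value = 2 ⊕ 2 ⊕ 0 = 0.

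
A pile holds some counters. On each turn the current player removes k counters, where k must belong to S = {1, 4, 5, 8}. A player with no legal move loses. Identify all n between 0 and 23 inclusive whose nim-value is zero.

0, 2, 9, 11, 18, 20

G(0) = 0
G(1) = mex{0} = 1
G(2) = mex{1} = 0
G(3) = mex{0} = 1
G(4) = mex{1,0} = 2
G(5) = mex{2,1,0} = 3
G(6) = mex{3,0,1} = 2
G(7) = mex{2,1,0} = 3
G(8) = mex{3,2,1,0} = 4
G(9) = mex{4,3,2,1} = 0
G(10) = mex{0,2,3,0} = 1
G(11) = mex{1,3,2,1} = 0
G(12) = mex{0,4,3,2} = 1
G(13) = mex{1,0,4,3} = 2
G(14) = mex{2,1,0,2} = 3
G(15) = mex{3,0,1,3} = 2
G(16) = mex{2,1,0,4} = 3
G(17) = mex{3,2,1,0} = 4
G(18) = mex{4,3,2,1} = 0
G(19) = mex{0,2,3,0} = 1
G(20) = mex{1,3,2,1} = 0
G(21) = mex{0,4,3,2} = 1
G(22) = mex{1,0,4,3} = 2
G(23) = mex{2,1,0,2} = 3
P-positions are exactly the n with G(n) = 0.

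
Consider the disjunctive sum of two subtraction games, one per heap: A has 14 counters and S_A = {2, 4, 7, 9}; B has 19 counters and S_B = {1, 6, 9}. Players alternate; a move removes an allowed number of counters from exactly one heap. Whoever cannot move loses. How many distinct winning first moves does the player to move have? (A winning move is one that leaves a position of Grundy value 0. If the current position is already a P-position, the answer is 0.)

Heap A, S = {2, 4, 7, 9}:
G(0) = 0
G(1) = mex{} = 0
G(2) = mex{0} = 1
G(3) = mex{0} = 1
G(4) = mex{1,0} = 2
G(5) = mex{1,0} = 2
G(6) = mex{2,1} = 0
G(7) = mex{2,1,0} = 3
G(8) = mex{0,2,0} = 1
G(9) = mex{3,2,1,0} = 4
G(10) = mex{1,0,1,0} = 2
G(11) = mex{4,3,2,1} = 0
G(12) = mex{2,1,2,1} = 0
G(13) = mex{0,4,0,2} = 1
G(14) = mex{0,2,3,2} = 1
G_A(14) = 1.
Heap B, S = {1, 6, 9}:
n :  0  1  2  3  4  5  6  7  8  9 10 11 12 13 14 15 16 17 18 19
G :  0  1  0  1  0  1  2  0  1  2  3  2  0  1  0  1  2  0  1  0
G_B(19) = 0.
Combined Grundy value = 1 ⊕ 0 = 1.
A winning move leaves total XOR = 0, i.e. changes one component's Grundy value g to g ⊕ X where X is the current total.
Heap A: need g' = 1⊕1 = 0. Options: 14−2→G=0, 14−4→G=2, 14−7→G=3, 14−9→G=2. Hits: 1.
Heap B: need g' = 0⊕1 = 1. Options: 19−1→G=1, 19−6→G=1, 19−9→G=3. Hits: 2.

3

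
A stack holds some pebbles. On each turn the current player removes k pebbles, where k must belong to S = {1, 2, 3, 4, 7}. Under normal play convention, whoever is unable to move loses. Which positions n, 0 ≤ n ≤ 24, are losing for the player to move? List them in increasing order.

n :  0  1  2  3  4  5  6  7  8  9 10 11 12 13 14 15 16 17 18 19 20 21 22 23 24
G :  0  1  2  3  4  0  1  2  3  4  0  1  2  3  4  0  1  2  3  4  0  1  2  3  4
P-positions are exactly the n with G(n) = 0.

0, 5, 10, 15, 20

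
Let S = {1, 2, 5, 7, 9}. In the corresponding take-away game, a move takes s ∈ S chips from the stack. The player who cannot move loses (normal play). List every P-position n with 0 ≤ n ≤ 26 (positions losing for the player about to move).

n :  0  1  2  3  4  5  6  7  8  9 10 11 12 13 14 15 16 17 18 19 20 21 22 23 24 25 26
G :  0  1  2  0  1  2  0  1  2  3  4  5  3  4  0  1  2  0  1  2  0  1  2  3  4  5  3
P-positions are exactly the n with G(n) = 0.

0, 3, 6, 14, 17, 20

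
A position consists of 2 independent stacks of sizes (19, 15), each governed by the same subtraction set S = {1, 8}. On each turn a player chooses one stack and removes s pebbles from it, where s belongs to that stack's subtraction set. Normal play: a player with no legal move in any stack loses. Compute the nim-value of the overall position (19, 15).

1

All stacks use S = {1, 8}:
n :  0  1  2  3  4  5  6  7  8  9 10 11 12 13 14 15 16 17 18 19
G :  0  1  0  1  0  1  0  1  2  0  1  0  1  0  1  0  1  2  0  1
Stack A: G(19) = 1.
Stack B: G(15) = 0.
Combined Grundy value = 1 ⊕ 0 = 1.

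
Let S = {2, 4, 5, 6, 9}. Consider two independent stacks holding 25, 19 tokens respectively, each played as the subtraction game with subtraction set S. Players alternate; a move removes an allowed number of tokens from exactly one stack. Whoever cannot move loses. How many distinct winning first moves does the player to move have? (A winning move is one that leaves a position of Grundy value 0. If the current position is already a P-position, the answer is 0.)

All stacks use S = {2, 4, 5, 6, 9}:
n :  0  1  2  3  4  5  6  7  8  9 10 11 12 13 14 15 16 17 18 19 20 21 22 23 24 25
G :  0  0  1  1  2  2  3  3  0  4  1  0  2  1  3  2  4  3  0  0  1  1  2  2  3  3
Stack A: G(25) = 3.
Stack B: G(19) = 0.
Combined Grundy value = 3 ⊕ 0 = 3.
A winning move leaves total XOR = 0, i.e. changes one component's Grundy value g to g ⊕ X where X is the current total.
Stack A: need g' = 3⊕3 = 0. Options: 25−2→G=2, 25−4→G=1, 25−5→G=1, 25−6→G=0, 25−9→G=4. Hits: 1.
Stack B: need g' = 0⊕3 = 3. Options: 19−2→G=3, 19−4→G=2, 19−5→G=3, 19−6→G=1, 19−9→G=1. Hits: 2.

3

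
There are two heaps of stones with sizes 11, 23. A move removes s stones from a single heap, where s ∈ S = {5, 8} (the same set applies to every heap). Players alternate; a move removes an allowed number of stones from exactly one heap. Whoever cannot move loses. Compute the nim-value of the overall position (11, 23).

0

All heaps use S = {5, 8}:
n :  0  1  2  3  4  5  6  7  8  9 10 11 12 13 14 15 16 17 18 19 20 21 22 23
G :  0  0  0  0  0  1  1  1  1  1  2  2  2  0  0  0  0  0  1  1  1  1  1  2
Heap A: G(11) = 2.
Heap B: G(23) = 2.
Combined Grundy value = 2 ⊕ 2 = 0.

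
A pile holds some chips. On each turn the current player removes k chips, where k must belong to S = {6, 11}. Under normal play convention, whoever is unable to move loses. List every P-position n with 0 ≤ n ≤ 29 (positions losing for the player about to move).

n :  0  1  2  3  4  5  6  7  8  9 10 11 12 13 14 15 16 17 18 19 20 21 22 23 24 25 26 27 28 29
G :  0  0  0  0  0  0  1  1  1  1  1  1  2  2  2  2  2  0  0  0  0  0  0  1  1  1  1  1  1  2
P-positions are exactly the n with G(n) = 0.

0, 1, 2, 3, 4, 5, 17, 18, 19, 20, 21, 22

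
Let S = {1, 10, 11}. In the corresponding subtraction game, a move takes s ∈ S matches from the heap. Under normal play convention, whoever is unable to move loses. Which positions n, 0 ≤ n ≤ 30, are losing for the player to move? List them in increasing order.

G(0) = 0
G(1) = mex{0} = 1
G(2) = mex{1} = 0
G(3) = mex{0} = 1
G(4) = mex{1} = 0
G(5) = mex{0} = 1
G(6) = mex{1} = 0
G(7) = mex{0} = 1
G(8) = mex{1} = 0
G(9) = mex{0} = 1
G(10) = mex{1,0} = 2
G(11) = mex{2,1,0} = 3
G(12) = mex{3,0,1} = 2
G(13) = mex{2,1,0} = 3
G(14) = mex{3,0,1} = 2
G(15) = mex{2,1,0} = 3
G(16) = mex{3,0,1} = 2
G(17) = mex{2,1,0} = 3
G(18) = mex{3,0,1} = 2
G(19) = mex{2,1,0} = 3
G(20) = mex{3,2,1} = 0
G(21) = mex{0,3,2} = 1
G(22) = mex{1,2,3} = 0
G(23) = mex{0,3,2} = 1
G(24) = mex{1,2,3} = 0
G(25) = mex{0,3,2} = 1
G(26) = mex{1,2,3} = 0
G(27) = mex{0,3,2} = 1
G(28) = mex{1,2,3} = 0
G(29) = mex{0,3,2} = 1
G(30) = mex{1,0,3} = 2
P-positions are exactly the n with G(n) = 0.

0, 2, 4, 6, 8, 20, 22, 24, 26, 28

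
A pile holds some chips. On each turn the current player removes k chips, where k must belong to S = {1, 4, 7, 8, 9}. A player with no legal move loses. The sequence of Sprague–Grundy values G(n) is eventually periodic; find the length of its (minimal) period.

n :  0  1  2  3  4  5  6  7  8  9 10 11 12 13 14 15 16 17 18 19 20 21 22 23 24 25 26 27 28 29 30 31
G :  0  1  0  1  2  0  1  2  3  2  3  4  5  3  4  0  1  0  1  2  0  1  2  3  2  3  4  5  3  4  0  1
G(n+15) = G(n) holds for n = 0,…,8 (a full window of length max(S) = 9), so the sequence is purely periodic with period 15.

15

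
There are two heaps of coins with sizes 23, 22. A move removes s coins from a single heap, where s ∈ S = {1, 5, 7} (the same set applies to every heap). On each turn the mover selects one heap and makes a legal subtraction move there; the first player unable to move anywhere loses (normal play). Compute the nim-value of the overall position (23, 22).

All heaps use S = {1, 5, 7}:
G(0) = 0
G(1) = mex{0} = 1
G(2) = mex{1} = 0
G(3) = mex{0} = 1
G(4) = mex{1} = 0
G(5) = mex{0,0} = 1
G(6) = mex{1,1} = 0
G(7) = mex{0,0,0} = 1
G(8) = mex{1,1,1} = 0
G(9) = mex{0,0,0} = 1
G(10) = mex{1,1,1} = 0
G(11) = mex{0,0,0} = 1
G(12) = mex{1,1,1} = 0
G(13) = mex{0,0,0} = 1
G(14) = mex{1,1,1} = 0
G(15) = mex{0,0,0} = 1
G(16) = mex{1,1,1} = 0
G(17) = mex{0,0,0} = 1
G(18) = mex{1,1,1} = 0
G(19) = mex{0,0,0} = 1
G(20) = mex{1,1,1} = 0
G(21) = mex{0,0,0} = 1
G(22) = mex{1,1,1} = 0
G(23) = mex{0,0,0} = 1
Heap A: G(23) = 1.
Heap B: G(22) = 0.
Combined Grundy value = 1 ⊕ 0 = 1.

1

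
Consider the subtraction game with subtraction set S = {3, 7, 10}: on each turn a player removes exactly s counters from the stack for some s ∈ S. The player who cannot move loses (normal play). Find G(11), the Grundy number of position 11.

3

G(0) = 0
G(1) = mex{} = 0
G(2) = mex{} = 0
G(3) = mex{0} = 1
G(4) = mex{0} = 1
G(5) = mex{0} = 1
G(6) = mex{1} = 0
G(7) = mex{1,0} = 2
G(8) = mex{1,0} = 2
G(9) = mex{0,0} = 1
G(10) = mex{2,1,0} = 3
G(11) = mex{2,1,0} = 3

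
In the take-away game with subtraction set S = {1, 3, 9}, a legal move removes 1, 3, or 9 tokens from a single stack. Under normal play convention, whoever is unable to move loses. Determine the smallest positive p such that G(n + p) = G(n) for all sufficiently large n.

G(0) = 0
G(1) = mex{0} = 1
G(2) = mex{1} = 0
G(3) = mex{0,0} = 1
G(4) = mex{1,1} = 0
G(5) = mex{0,0} = 1
G(6) = mex{1,1} = 0
G(7) = mex{0,0} = 1
G(8) = mex{1,1} = 0
G(9) = mex{0,0,0} = 1
G(10) = mex{1,1,1} = 0
G(11) = mex{0,0,0} = 1
G(12) = mex{1,1,1} = 0
G(13) = mex{0,0,0} = 1
G(14) = mex{1,1,1} = 0
G(n+2) = G(n) holds for n = 0,…,8 (a full window of length max(S) = 9), so the sequence is purely periodic with period 2.

2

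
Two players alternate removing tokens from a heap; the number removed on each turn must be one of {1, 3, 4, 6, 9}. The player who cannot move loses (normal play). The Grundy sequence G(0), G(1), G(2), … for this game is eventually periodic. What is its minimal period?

n :  0  1  2  3  4  5  6  7  8  9 10 11 12 13 14 15 16 17 18 19 20 21 22 23 24 25
G :  0  1  0  1  2  3  2  0  1  4  3  2  0  1  0  1  2  3  2  0  1  4  3  2  0  1
G(n+12) = G(n) holds for n = 0,…,8 (a full window of length max(S) = 9), so the sequence is purely periodic with period 12.

12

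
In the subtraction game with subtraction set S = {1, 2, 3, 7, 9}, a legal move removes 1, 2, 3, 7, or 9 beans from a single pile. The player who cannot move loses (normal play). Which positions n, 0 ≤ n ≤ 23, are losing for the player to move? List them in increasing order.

n :  0  1  2  3  4  5  6  7  8  9 10 11 12 13 14 15 16 17 18 19 20 21 22 23
G :  0  1  2  3  0  1  2  3  0  1  2  3  0  1  2  3  0  1  2  3  0  1  2  3
P-positions are exactly the n with G(n) = 0.

0, 4, 8, 12, 16, 20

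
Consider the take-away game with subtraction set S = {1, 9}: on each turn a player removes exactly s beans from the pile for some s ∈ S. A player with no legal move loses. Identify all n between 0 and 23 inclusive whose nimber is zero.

0, 2, 4, 6, 8, 10, 12, 14, 16, 18, 20, 22

G(0) = 0
G(1) = mex{0} = 1
G(2) = mex{1} = 0
G(3) = mex{0} = 1
G(4) = mex{1} = 0
G(5) = mex{0} = 1
G(6) = mex{1} = 0
G(7) = mex{0} = 1
G(8) = mex{1} = 0
G(9) = mex{0,0} = 1
G(10) = mex{1,1} = 0
G(11) = mex{0,0} = 1
G(12) = mex{1,1} = 0
G(13) = mex{0,0} = 1
G(14) = mex{1,1} = 0
G(15) = mex{0,0} = 1
G(16) = mex{1,1} = 0
G(17) = mex{0,0} = 1
G(18) = mex{1,1} = 0
G(19) = mex{0,0} = 1
G(20) = mex{1,1} = 0
G(21) = mex{0,0} = 1
G(22) = mex{1,1} = 0
G(23) = mex{0,0} = 1
P-positions are exactly the n with G(n) = 0.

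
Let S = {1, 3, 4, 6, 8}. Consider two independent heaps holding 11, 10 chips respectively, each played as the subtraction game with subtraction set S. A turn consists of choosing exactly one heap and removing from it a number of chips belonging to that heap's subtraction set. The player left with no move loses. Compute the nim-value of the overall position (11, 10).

All heaps use S = {1, 3, 4, 6, 8}:
G(0) = 0
G(1) = mex{0} = 1
G(2) = mex{1} = 0
G(3) = mex{0,0} = 1
G(4) = mex{1,1,0} = 2
G(5) = mex{2,0,1} = 3
G(6) = mex{3,1,0,0} = 2
G(7) = mex{2,2,1,1} = 0
G(8) = mex{0,3,2,0,0} = 1
G(9) = mex{1,2,3,1,1} = 0
G(10) = mex{0,0,2,2,0} = 1
G(11) = mex{1,1,0,3,1} = 2
Heap A: G(11) = 2.
Heap B: G(10) = 1.
Combined Grundy value = 2 ⊕ 1 = 3.

3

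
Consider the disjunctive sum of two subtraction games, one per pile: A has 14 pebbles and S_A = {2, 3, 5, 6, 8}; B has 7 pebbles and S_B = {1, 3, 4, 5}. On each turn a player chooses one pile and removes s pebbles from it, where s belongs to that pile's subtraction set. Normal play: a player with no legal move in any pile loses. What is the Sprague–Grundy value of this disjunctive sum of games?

1

Pile A, S = {2, 3, 5, 6, 8}:
G(0) = 0
G(1) = mex{} = 0
G(2) = mex{0} = 1
G(3) = mex{0,0} = 1
G(4) = mex{1,0} = 2
G(5) = mex{1,1,0} = 2
G(6) = mex{2,1,0,0} = 3
G(7) = mex{2,2,1,0} = 3
G(8) = mex{3,2,1,1,0} = 4
G(9) = mex{3,3,2,1,0} = 4
G(10) = mex{4,3,2,2,1} = 0
G(11) = mex{4,4,3,2,1} = 0
G(12) = mex{0,4,3,3,2} = 1
G(13) = mex{0,0,4,3,2} = 1
G(14) = mex{1,0,4,4,3} = 2
G_A(14) = 2.
Pile B, S = {1, 3, 4, 5}:
G(0) = 0
G(1) = mex{0} = 1
G(2) = mex{1} = 0
G(3) = mex{0,0} = 1
G(4) = mex{1,1,0} = 2
G(5) = mex{2,0,1,0} = 3
G(6) = mex{3,1,0,1} = 2
G(7) = mex{2,2,1,0} = 3
G_B(7) = 3.
Combined Grundy value = 2 ⊕ 3 = 1.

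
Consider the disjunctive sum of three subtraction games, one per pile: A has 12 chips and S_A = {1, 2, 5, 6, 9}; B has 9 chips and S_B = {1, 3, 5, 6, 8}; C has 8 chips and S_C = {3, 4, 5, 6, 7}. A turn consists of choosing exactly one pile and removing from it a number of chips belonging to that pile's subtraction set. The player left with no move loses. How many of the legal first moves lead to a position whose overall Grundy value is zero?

Pile A, S = {1, 2, 5, 6, 9}:
G(0) = 0
G(1) = mex{0} = 1
G(2) = mex{1,0} = 2
G(3) = mex{2,1} = 0
G(4) = mex{0,2} = 1
G(5) = mex{1,0,0} = 2
G(6) = mex{2,1,1,0} = 3
G(7) = mex{3,2,2,1} = 0
G(8) = mex{0,3,0,2} = 1
G(9) = mex{1,0,1,0,0} = 2
G(10) = mex{2,1,2,1,1} = 0
G(11) = mex{0,2,3,2,2} = 1
G(12) = mex{1,0,0,3,0} = 2
G_A(12) = 2.
Pile B, S = {1, 3, 5, 6, 8}:
G(0) = 0
G(1) = mex{0} = 1
G(2) = mex{1} = 0
G(3) = mex{0,0} = 1
G(4) = mex{1,1} = 0
G(5) = mex{0,0,0} = 1
G(6) = mex{1,1,1,0} = 2
G(7) = mex{2,0,0,1} = 3
G(8) = mex{3,1,1,0,0} = 2
G(9) = mex{2,2,0,1,1} = 3
G_B(9) = 3.
Pile C, S = {3, 4, 5, 6, 7}:
n : 0 1 2 3 4 5 6 7 8
G : 0 0 0 1 1 1 2 2 2
G_C(8) = 2.
Combined Grundy value = 2 ⊕ 3 ⊕ 2 = 3.
A winning move leaves total XOR = 0, i.e. changes one component's Grundy value g to g ⊕ X where X is the current total.
Pile A: need g' = 2⊕3 = 1. Options: 12−1→G=1, 12−2→G=0, 12−5→G=0, 12−6→G=3, 12−9→G=0. Hits: 1.
Pile B: need g' = 3⊕3 = 0. Options: 9−1→G=2, 9−3→G=2, 9−5→G=0, 9−6→G=1, 9−8→G=1. Hits: 1.
Pile C: need g' = 2⊕3 = 1. Options: 8−3→G=1, 8−4→G=1, 8−5→G=1, 8−6→G=0, 8−7→G=0. Hits: 3.

5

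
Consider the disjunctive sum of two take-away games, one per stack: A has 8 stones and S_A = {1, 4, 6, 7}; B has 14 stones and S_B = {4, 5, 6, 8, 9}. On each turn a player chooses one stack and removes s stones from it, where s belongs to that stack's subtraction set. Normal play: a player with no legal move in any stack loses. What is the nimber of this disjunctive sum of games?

3

Stack A, S = {1, 4, 6, 7}:
G(0) = 0
G(1) = mex{0} = 1
G(2) = mex{1} = 0
G(3) = mex{0} = 1
G(4) = mex{1,0} = 2
G(5) = mex{2,1} = 0
G(6) = mex{0,0,0} = 1
G(7) = mex{1,1,1,0} = 2
G(8) = mex{2,2,0,1} = 3
G_A(8) = 3.
Stack B, S = {4, 5, 6, 8, 9}:
G(0) = 0
G(1) = mex{} = 0
G(2) = mex{} = 0
G(3) = mex{} = 0
G(4) = mex{0} = 1
G(5) = mex{0,0} = 1
G(6) = mex{0,0,0} = 1
G(7) = mex{0,0,0} = 1
G(8) = mex{1,0,0,0} = 2
G(9) = mex{1,1,0,0,0} = 2
G(10) = mex{1,1,1,0,0} = 2
G(11) = mex{1,1,1,0,0} = 2
G(12) = mex{2,1,1,1,0} = 3
G(13) = mex{2,2,1,1,1} = 0
G(14) = mex{2,2,2,1,1} = 0
G_B(14) = 0.
Combined Grundy value = 3 ⊕ 0 = 3.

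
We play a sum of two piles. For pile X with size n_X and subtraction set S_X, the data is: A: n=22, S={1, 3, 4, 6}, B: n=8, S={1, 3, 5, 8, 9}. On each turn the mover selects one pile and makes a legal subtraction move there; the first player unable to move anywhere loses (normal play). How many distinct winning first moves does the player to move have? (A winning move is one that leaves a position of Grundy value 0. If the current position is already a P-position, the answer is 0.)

4

Pile A, S = {1, 3, 4, 6}:
G(0) = 0
G(1) = mex{0} = 1
G(2) = mex{1} = 0
G(3) = mex{0,0} = 1
G(4) = mex{1,1,0} = 2
G(5) = mex{2,0,1} = 3
G(6) = mex{3,1,0,0} = 2
G(7) = mex{2,2,1,1} = 0
G(8) = mex{0,3,2,0} = 1
G(9) = mex{1,2,3,1} = 0
G(10) = mex{0,0,2,2} = 1
G(11) = mex{1,1,0,3} = 2
G(12) = mex{2,0,1,2} = 3
G(13) = mex{3,1,0,0} = 2
G(14) = mex{2,2,1,1} = 0
G(15) = mex{0,3,2,0} = 1
G(16) = mex{1,2,3,1} = 0
G(17) = mex{0,0,2,2} = 1
G(18) = mex{1,1,0,3} = 2
G(19) = mex{2,0,1,2} = 3
G(20) = mex{3,1,0,0} = 2
G(21) = mex{2,2,1,1} = 0
G(22) = mex{0,3,2,0} = 1
G_A(22) = 1.
Pile B, S = {1, 3, 5, 8, 9}:
G(0) = 0
G(1) = mex{0} = 1
G(2) = mex{1} = 0
G(3) = mex{0,0} = 1
G(4) = mex{1,1} = 0
G(5) = mex{0,0,0} = 1
G(6) = mex{1,1,1} = 0
G(7) = mex{0,0,0} = 1
G(8) = mex{1,1,1,0} = 2
G_B(8) = 2.
Combined Grundy value = 1 ⊕ 2 = 3.
A winning move leaves total XOR = 0, i.e. changes one component's Grundy value g to g ⊕ X where X is the current total.
Pile A: need g' = 1⊕3 = 2. Options: 22−1→G=0, 22−3→G=3, 22−4→G=2, 22−6→G=0. Hits: 1.
Pile B: need g' = 2⊕3 = 1. Options: 8−1→G=1, 8−3→G=1, 8−5→G=1, 8−8→G=0. Hits: 3.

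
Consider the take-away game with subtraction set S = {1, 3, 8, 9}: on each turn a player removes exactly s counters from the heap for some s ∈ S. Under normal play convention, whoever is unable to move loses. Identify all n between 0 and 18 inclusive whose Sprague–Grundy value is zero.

0, 2, 4, 6, 16, 18

G(0) = 0
G(1) = mex{0} = 1
G(2) = mex{1} = 0
G(3) = mex{0,0} = 1
G(4) = mex{1,1} = 0
G(5) = mex{0,0} = 1
G(6) = mex{1,1} = 0
G(7) = mex{0,0} = 1
G(8) = mex{1,1,0} = 2
G(9) = mex{2,0,1,0} = 3
G(10) = mex{3,1,0,1} = 2
G(11) = mex{2,2,1,0} = 3
G(12) = mex{3,3,0,1} = 2
G(13) = mex{2,2,1,0} = 3
G(14) = mex{3,3,0,1} = 2
G(15) = mex{2,2,1,0} = 3
G(16) = mex{3,3,2,1} = 0
G(17) = mex{0,2,3,2} = 1
G(18) = mex{1,3,2,3} = 0
P-positions are exactly the n with G(n) = 0.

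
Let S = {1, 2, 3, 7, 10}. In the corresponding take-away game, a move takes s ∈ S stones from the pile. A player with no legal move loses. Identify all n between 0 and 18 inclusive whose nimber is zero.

0, 4, 8, 12, 16

n :  0  1  2  3  4  5  6  7  8  9 10 11 12 13 14 15 16 17 18
G :  0  1  2  3  0  1  2  3  0  1  2  3  0  1  2  3  0  1  2
P-positions are exactly the n with G(n) = 0.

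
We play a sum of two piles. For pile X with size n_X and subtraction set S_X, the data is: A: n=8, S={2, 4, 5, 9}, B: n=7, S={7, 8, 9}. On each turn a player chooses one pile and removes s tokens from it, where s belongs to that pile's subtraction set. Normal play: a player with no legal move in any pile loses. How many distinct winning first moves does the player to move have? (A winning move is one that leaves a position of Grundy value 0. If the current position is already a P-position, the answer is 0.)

Pile A, S = {2, 4, 5, 9}:
G(0) = 0
G(1) = mex{} = 0
G(2) = mex{0} = 1
G(3) = mex{0} = 1
G(4) = mex{1,0} = 2
G(5) = mex{1,0,0} = 2
G(6) = mex{2,1,0} = 3
G(7) = mex{2,1,1} = 0
G(8) = mex{3,2,1} = 0
G_A(8) = 0.
Pile B, S = {7, 8, 9}:
n : 0 1 2 3 4 5 6 7
G : 0 0 0 0 0 0 0 1
G_B(7) = 1.
Combined Grundy value = 0 ⊕ 1 = 1.
A winning move leaves total XOR = 0, i.e. changes one component's Grundy value g to g ⊕ X where X is the current total.
Pile A: need g' = 0⊕1 = 1. Options: 8−2→G=3, 8−4→G=2, 8−5→G=1. Hits: 1.
Pile B: need g' = 1⊕1 = 0. Options: 7−7→G=0. Hits: 1.

2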